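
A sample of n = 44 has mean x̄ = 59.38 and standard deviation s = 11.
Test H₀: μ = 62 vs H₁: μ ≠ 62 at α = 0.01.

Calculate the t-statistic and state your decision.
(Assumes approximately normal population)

Answer: t = -1.5799, fail to reject H₀

Derivation:
df = n - 1 = 43
SE = s/√n = 11/√44 = 1.6583
t = (x̄ - μ₀)/SE = (59.38 - 62)/1.6583 = -1.5799
Critical value: t_{0.005,43} = ±2.695
p-value ≈ 0.1215
Decision: fail to reject H₀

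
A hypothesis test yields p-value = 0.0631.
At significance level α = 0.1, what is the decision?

Compare p-value to α:
0.0631 < 0.1
Decision: reject H₀

Answer: reject H₀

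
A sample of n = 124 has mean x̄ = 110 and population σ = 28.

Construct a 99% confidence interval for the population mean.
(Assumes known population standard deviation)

Confidence level: 99%, α = 0.01
z_0.005 = 2.576
SE = σ/√n = 28/√124 = 2.5145
Margin of error = 2.576 × 2.5145 = 6.4774
CI: x̄ ± margin = 110 ± 6.4774
CI: (103.5226, 116.4774)

Answer: (103.5226, 116.4774)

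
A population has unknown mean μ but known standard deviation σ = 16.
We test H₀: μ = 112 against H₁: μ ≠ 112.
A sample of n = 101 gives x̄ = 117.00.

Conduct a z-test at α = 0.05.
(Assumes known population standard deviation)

Answer: z = 3.1405, reject H₀

Derivation:
Standard error: SE = σ/√n = 16/√101 = 1.5921
z-statistic: z = (x̄ - μ₀)/SE = (117.00 - 112)/1.5921 = 3.1405
Critical value: ±1.960
p-value = 0.0017
Decision: reject H₀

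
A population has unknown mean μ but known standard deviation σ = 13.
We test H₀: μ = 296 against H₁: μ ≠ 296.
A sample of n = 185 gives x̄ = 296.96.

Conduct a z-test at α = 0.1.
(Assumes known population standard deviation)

Answer: z = 1.0044, fail to reject H₀

Derivation:
Standard error: SE = σ/√n = 13/√185 = 0.9558
z-statistic: z = (x̄ - μ₀)/SE = (296.96 - 296)/0.9558 = 1.0044
Critical value: ±1.645
p-value = 0.3152
Decision: fail to reject H₀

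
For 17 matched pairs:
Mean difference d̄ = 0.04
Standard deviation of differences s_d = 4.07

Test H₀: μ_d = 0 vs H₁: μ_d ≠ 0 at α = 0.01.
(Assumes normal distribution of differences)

Answer: t = 0.0405, fail to reject H₀

Derivation:
df = n - 1 = 16
SE = s_d/√n = 4.07/√17 = 0.9871
t = d̄/SE = 0.04/0.9871 = 0.0405
Critical value: t_{0.005,16} = ±2.921
p-value ≈ 0.9682
Decision: fail to reject H₀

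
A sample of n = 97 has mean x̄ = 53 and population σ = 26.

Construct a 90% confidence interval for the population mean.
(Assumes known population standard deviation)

Answer: (48.6574, 57.3426)

Derivation:
Confidence level: 90%, α = 0.1
z_0.05 = 1.645
SE = σ/√n = 26/√97 = 2.6399
Margin of error = 1.645 × 2.6399 = 4.3426
CI: x̄ ± margin = 53 ± 4.3426
CI: (48.6574, 57.3426)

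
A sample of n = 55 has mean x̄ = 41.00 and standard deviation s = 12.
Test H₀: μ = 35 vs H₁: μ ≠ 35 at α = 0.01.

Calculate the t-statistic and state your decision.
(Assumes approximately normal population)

df = n - 1 = 54
SE = s/√n = 12/√55 = 1.6181
t = (x̄ - μ₀)/SE = (41.00 - 35)/1.6181 = 3.7081
Critical value: t_{0.005,54} = ±2.670
p-value ≈ 0.0005
Decision: reject H₀

Answer: t = 3.7081, reject H₀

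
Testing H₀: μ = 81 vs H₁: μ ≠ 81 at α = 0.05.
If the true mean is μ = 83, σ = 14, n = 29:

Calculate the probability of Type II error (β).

Answer: β ≈ 0.8799

Derivation:
SE = σ/√n = 14/√29 = 2.5997
Critical values: μ₀ ± z_0.025×SE = 81 ± 1.960×2.5997
Acceptance region: (75.9046, 86.0954)
Under H₁ (μ = 83): z_high = (86.0954 - 83)/2.5997 = 1.1907, z_low = (75.9046 - 83)/2.5997 = -2.7293
β = P(not reject | H₁) = Φ(1.1907) - Φ(-2.7293) ≈ 0.8799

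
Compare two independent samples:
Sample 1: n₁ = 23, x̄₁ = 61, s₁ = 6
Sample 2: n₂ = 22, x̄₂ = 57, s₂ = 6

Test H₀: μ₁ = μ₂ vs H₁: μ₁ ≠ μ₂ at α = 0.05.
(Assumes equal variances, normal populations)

Answer: t = 2.2355, reject H₀

Derivation:
Pooled variance: s²_p = [22×6² + 21×6²]/(43) = 36.0000
s_p = 6.0000
SE = s_p×√(1/n₁ + 1/n₂) = 6.0000×√(1/23 + 1/22) = 1.7893
t = (x̄₁ - x̄₂)/SE = (61 - 57)/1.7893 = 2.2355
df = 43, t-critical = ±2.017
Decision: reject H₀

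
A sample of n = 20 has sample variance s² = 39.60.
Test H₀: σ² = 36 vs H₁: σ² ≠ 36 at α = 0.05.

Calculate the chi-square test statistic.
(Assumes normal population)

Answer: χ² = 20.9000, fail to reject H₀

Derivation:
df = n - 1 = 19
χ² = (n-1)s²/σ₀² = 19×39.60/36 = 20.9000
Critical values: χ²_{0.975,19} = 8.907, χ²_{0.025,19} = 32.852
Rejection region: χ² < 8.907 or χ² > 32.852
Decision: fail to reject H₀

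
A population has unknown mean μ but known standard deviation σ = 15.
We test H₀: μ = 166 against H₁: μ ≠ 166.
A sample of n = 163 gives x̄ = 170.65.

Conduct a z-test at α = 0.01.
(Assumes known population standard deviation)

Answer: z = 3.9578, reject H₀

Derivation:
Standard error: SE = σ/√n = 15/√163 = 1.1749
z-statistic: z = (x̄ - μ₀)/SE = (170.65 - 166)/1.1749 = 3.9578
Critical value: ±2.576
p-value = 0.0001
Decision: reject H₀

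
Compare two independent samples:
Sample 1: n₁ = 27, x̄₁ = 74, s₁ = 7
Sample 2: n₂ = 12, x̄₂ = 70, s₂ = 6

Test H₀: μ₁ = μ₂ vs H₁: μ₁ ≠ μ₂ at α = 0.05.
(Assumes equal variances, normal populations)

Pooled variance: s²_p = [26×7² + 11×6²]/(37) = 45.1351
s_p = 6.7183
SE = s_p×√(1/n₁ + 1/n₂) = 6.7183×√(1/27 + 1/12) = 2.3309
t = (x̄₁ - x̄₂)/SE = (74 - 70)/2.3309 = 1.7161
df = 37, t-critical = ±2.026
Decision: fail to reject H₀

Answer: t = 1.7161, fail to reject H₀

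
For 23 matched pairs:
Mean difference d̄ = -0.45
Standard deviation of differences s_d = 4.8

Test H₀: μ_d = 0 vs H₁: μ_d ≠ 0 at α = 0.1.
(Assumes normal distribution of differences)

df = n - 1 = 22
SE = s_d/√n = 4.8/√23 = 1.0009
t = d̄/SE = -0.45/1.0009 = -0.4496
Critical value: t_{0.05,22} = ±1.717
p-value ≈ 0.6574
Decision: fail to reject H₀

Answer: t = -0.4496, fail to reject H₀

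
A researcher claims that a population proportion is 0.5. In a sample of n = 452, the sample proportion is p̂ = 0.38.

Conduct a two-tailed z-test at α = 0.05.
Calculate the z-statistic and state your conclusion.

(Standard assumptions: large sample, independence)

Answer: z = -5.1025, reject H₀

Derivation:
H₀: p = 0.5, H₁: p ≠ 0.5
Standard error: SE = √(p₀(1-p₀)/n) = √(0.5×0.5/452) = 0.023518
z-statistic: z = (p̂ - p₀)/SE = (0.38 - 0.5)/0.023518 = -5.1025
Critical value: z_0.025 = ±1.960
p-value < 0.0001
Decision: reject H₀ at α = 0.05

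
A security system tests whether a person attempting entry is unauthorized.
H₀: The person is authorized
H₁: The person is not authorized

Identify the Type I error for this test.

Answer: Denying entry to an authorized person

Derivation:
Type I error (α): Rejecting H₀ when H₀ is true
Type II error (β): Failing to reject H₀ when H₁ is true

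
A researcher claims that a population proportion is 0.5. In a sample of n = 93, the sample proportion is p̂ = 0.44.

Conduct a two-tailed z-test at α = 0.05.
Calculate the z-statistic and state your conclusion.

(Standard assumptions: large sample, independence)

H₀: p = 0.5, H₁: p ≠ 0.5
Standard error: SE = √(p₀(1-p₀)/n) = √(0.5×0.5/93) = 0.051848
z-statistic: z = (p̂ - p₀)/SE = (0.44 - 0.5)/0.051848 = -1.1572
Critical value: z_0.025 = ±1.960
p-value = 0.2472
Decision: fail to reject H₀ at α = 0.05

Answer: z = -1.1572, fail to reject H₀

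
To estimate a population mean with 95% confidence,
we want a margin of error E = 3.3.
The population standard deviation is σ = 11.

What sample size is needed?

z_0.025 = 1.960
n = (z×σ/E)² = (1.960×11/3.3)²
n = 42.6844
Round up: n = 43

Answer: n = 43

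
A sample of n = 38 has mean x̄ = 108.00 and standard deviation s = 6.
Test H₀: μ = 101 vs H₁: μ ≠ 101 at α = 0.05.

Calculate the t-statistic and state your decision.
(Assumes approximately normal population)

Answer: t = 7.1920, reject H₀

Derivation:
df = n - 1 = 37
SE = s/√n = 6/√38 = 0.9733
t = (x̄ - μ₀)/SE = (108.00 - 101)/0.9733 = 7.1920
Critical value: t_{0.025,37} = ±2.026
p-value < 0.0001
Decision: reject H₀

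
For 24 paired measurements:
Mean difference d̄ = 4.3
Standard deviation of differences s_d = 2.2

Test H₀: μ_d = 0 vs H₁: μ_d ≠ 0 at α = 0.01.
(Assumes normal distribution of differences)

Answer: t = 9.5747, reject H₀

Derivation:
df = n - 1 = 23
SE = s_d/√n = 2.2/√24 = 0.4491
t = d̄/SE = 4.3/0.4491 = 9.5747
Critical value: t_{0.005,23} = ±2.807
p-value < 0.0001
Decision: reject H₀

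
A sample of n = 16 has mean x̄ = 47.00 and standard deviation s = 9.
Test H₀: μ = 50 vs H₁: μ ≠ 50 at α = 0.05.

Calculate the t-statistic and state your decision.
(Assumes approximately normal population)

df = n - 1 = 15
SE = s/√n = 9/√16 = 2.2500
t = (x̄ - μ₀)/SE = (47.00 - 50)/2.2500 = -1.3333
Critical value: t_{0.025,15} = ±2.131
p-value ≈ 0.2023
Decision: fail to reject H₀

Answer: t = -1.3333, fail to reject H₀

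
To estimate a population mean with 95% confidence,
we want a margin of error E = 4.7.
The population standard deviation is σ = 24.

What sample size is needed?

Answer: n = 101

Derivation:
z_0.025 = 1.960
n = (z×σ/E)² = (1.960×24/4.7)²
n = 100.1703
Round up: n = 101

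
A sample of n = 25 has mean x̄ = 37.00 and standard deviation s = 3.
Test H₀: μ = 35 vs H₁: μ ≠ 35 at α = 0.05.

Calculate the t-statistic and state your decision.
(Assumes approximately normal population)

Answer: t = 3.3333, reject H₀

Derivation:
df = n - 1 = 24
SE = s/√n = 3/√25 = 0.6000
t = (x̄ - μ₀)/SE = (37.00 - 35)/0.6000 = 3.3333
Critical value: t_{0.025,24} = ±2.064
p-value ≈ 0.0028
Decision: reject H₀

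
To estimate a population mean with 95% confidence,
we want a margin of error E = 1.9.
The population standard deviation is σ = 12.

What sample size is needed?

z_0.025 = 1.960
n = (z×σ/E)² = (1.960×12/1.9)²
n = 153.2383
Round up: n = 154

Answer: n = 154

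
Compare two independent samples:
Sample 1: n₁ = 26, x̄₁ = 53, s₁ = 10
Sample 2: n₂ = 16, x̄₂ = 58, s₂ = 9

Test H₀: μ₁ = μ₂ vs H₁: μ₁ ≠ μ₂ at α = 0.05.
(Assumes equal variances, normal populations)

Pooled variance: s²_p = [25×10² + 15×9²]/(40) = 92.8750
s_p = 9.6372
SE = s_p×√(1/n₁ + 1/n₂) = 9.6372×√(1/26 + 1/16) = 3.0622
t = (x̄₁ - x̄₂)/SE = (53 - 58)/3.0622 = -1.6328
df = 40, t-critical = ±2.021
Decision: fail to reject H₀

Answer: t = -1.6328, fail to reject H₀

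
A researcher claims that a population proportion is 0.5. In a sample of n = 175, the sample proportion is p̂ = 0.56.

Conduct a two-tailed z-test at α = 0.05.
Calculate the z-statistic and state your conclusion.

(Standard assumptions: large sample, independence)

H₀: p = 0.5, H₁: p ≠ 0.5
Standard error: SE = √(p₀(1-p₀)/n) = √(0.5×0.5/175) = 0.037796
z-statistic: z = (p̂ - p₀)/SE = (0.56 - 0.5)/0.037796 = 1.5875
Critical value: z_0.025 = ±1.960
p-value = 0.1124
Decision: fail to reject H₀ at α = 0.05

Answer: z = 1.5875, fail to reject H₀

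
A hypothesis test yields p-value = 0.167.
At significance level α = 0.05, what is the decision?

Compare p-value to α:
0.167 ≥ 0.05
Decision: fail to reject H₀

Answer: fail to reject H₀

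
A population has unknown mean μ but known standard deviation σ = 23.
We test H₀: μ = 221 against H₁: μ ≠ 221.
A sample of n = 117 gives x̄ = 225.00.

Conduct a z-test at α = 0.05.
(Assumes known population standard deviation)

Standard error: SE = σ/√n = 23/√117 = 2.1264
z-statistic: z = (x̄ - μ₀)/SE = (225.00 - 221)/2.1264 = 1.8811
Critical value: ±1.960
p-value = 0.0600
Decision: fail to reject H₀

Answer: z = 1.8811, fail to reject H₀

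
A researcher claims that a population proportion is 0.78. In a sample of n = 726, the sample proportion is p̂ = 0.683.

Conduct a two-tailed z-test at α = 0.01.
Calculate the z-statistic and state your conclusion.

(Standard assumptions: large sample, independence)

Answer: z = -6.3094, reject H₀

Derivation:
H₀: p = 0.78, H₁: p ≠ 0.78
Standard error: SE = √(p₀(1-p₀)/n) = √(0.78×0.22/726) = 0.015374
z-statistic: z = (p̂ - p₀)/SE = (0.683 - 0.78)/0.015374 = -6.3094
Critical value: z_0.005 = ±2.576
p-value < 0.0001
Decision: reject H₀ at α = 0.01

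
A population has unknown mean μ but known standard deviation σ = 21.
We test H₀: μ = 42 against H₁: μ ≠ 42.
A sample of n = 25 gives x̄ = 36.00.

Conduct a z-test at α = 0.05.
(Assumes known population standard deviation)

Answer: z = -1.4286, fail to reject H₀

Derivation:
Standard error: SE = σ/√n = 21/√25 = 4.2000
z-statistic: z = (x̄ - μ₀)/SE = (36.00 - 42)/4.2000 = -1.4286
Critical value: ±1.960
p-value = 0.1531
Decision: fail to reject H₀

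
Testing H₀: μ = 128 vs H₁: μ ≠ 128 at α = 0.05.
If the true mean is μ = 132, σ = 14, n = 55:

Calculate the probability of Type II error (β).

Answer: β ≈ 0.4369

Derivation:
SE = σ/√n = 14/√55 = 1.8878
Critical values: μ₀ ± z_0.025×SE = 128 ± 1.960×1.8878
Acceptance region: (124.2999, 131.7001)
Under H₁ (μ = 132): z_high = (131.7001 - 132)/1.8878 = -0.1589, z_low = (124.2999 - 132)/1.8878 = -4.0789
β = P(not reject | H₁) = Φ(-0.1589) - Φ(-4.0789) ≈ 0.4369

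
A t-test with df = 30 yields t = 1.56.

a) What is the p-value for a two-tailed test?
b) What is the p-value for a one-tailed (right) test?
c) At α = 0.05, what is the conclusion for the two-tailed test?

Using t-distribution with df = 30:
a) Two-tailed: p = 2×P(T > 1.56) = 0.1292
b) One-tailed: p = P(T > 1.56) = 0.0646
c) 0.1292 ≥ 0.05, fail to reject H₀

Answer: a) 0.1292, b) 0.0646, c) fail to reject H₀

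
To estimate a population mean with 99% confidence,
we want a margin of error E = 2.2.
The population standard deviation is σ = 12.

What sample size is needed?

z_0.005 = 2.576
n = (z×σ/E)² = (2.576×12/2.2)²
n = 197.4280
Round up: n = 198

Answer: n = 198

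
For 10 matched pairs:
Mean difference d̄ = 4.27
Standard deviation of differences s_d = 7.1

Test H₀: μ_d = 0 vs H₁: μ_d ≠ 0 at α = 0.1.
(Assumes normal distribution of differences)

df = n - 1 = 9
SE = s_d/√n = 7.1/√10 = 2.2452
t = d̄/SE = 4.27/2.2452 = 1.9018
Critical value: t_{0.05,9} = ±1.833
p-value ≈ 0.0896
Decision: reject H₀

Answer: t = 1.9018, reject H₀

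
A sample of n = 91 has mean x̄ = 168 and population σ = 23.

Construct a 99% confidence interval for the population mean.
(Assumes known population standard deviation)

Answer: (161.7890, 174.2110)

Derivation:
Confidence level: 99%, α = 0.01
z_0.005 = 2.576
SE = σ/√n = 23/√91 = 2.4111
Margin of error = 2.576 × 2.4111 = 6.2110
CI: x̄ ± margin = 168 ± 6.2110
CI: (161.7890, 174.2110)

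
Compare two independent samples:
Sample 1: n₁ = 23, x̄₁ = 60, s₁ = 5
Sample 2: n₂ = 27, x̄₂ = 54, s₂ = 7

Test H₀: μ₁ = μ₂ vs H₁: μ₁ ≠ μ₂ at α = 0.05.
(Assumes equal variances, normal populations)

Answer: t = 3.4301, reject H₀

Derivation:
Pooled variance: s²_p = [22×5² + 26×7²]/(48) = 38.0000
s_p = 6.1644
SE = s_p×√(1/n₁ + 1/n₂) = 6.1644×√(1/23 + 1/27) = 1.7492
t = (x̄₁ - x̄₂)/SE = (60 - 54)/1.7492 = 3.4301
df = 48, t-critical = ±2.011
Decision: reject H₀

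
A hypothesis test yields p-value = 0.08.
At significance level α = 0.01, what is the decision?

Answer: fail to reject H₀

Derivation:
Compare p-value to α:
0.08 ≥ 0.01
Decision: fail to reject H₀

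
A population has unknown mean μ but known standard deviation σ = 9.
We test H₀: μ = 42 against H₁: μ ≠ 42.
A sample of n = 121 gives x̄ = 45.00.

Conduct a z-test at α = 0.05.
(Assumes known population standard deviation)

Answer: z = 3.6666, reject H₀

Derivation:
Standard error: SE = σ/√n = 9/√121 = 0.8182
z-statistic: z = (x̄ - μ₀)/SE = (45.00 - 42)/0.8182 = 3.6666
Critical value: ±1.960
p-value = 0.0002
Decision: reject H₀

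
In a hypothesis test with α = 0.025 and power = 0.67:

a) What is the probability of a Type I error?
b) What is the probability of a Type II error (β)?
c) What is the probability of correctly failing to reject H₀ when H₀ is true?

a) Type I error probability = α = 0.025
b) Power = P(reject H₀ | H₁ true) = 1 - β = 0.67, so Type II error probability = β = 1 - Power = 0.33
c) P(fail to reject H₀ | H₀ true) = 1 - α = 0.975

Answer: a) 0.025, b) 0.33, c) 0.975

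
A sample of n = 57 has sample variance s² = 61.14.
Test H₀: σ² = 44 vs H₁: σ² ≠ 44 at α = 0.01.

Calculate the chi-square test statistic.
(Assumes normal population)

df = n - 1 = 56
χ² = (n-1)s²/σ₀² = 56×61.14/44 = 77.8145
Critical values: χ²_{0.995,56} = 32.490, χ²_{0.005,56} = 86.994
Rejection region: χ² < 32.490 or χ² > 86.994
Decision: fail to reject H₀

Answer: χ² = 77.8145, fail to reject H₀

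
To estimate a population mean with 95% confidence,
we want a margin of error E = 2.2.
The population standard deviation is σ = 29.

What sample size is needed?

z_0.025 = 1.960
n = (z×σ/E)² = (1.960×29/2.2)²
n = 667.5177
Round up: n = 668

Answer: n = 668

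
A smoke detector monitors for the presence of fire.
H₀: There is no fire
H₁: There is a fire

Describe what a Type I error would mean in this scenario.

A Type I error (probability α) occurs when we reject a true H₀.
A Type II error (probability β) occurs when we fail to reject a false H₀.

Answer: The alarm sounds when there is no fire (false alarm)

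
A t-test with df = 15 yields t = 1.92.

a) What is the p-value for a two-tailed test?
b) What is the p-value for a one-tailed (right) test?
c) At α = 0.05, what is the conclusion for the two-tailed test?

Answer: a) 0.0741, b) 0.0370, c) fail to reject H₀

Derivation:
Using t-distribution with df = 15:
a) Two-tailed: p = 2×P(T > 1.92) = 0.0741
b) One-tailed: p = P(T > 1.92) = 0.0370
c) 0.0741 ≥ 0.05, fail to reject H₀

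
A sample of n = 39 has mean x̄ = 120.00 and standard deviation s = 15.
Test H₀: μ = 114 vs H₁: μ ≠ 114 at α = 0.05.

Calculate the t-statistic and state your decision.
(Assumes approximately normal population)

df = n - 1 = 38
SE = s/√n = 15/√39 = 2.4019
t = (x̄ - μ₀)/SE = (120.00 - 114)/2.4019 = 2.4980
Critical value: t_{0.025,38} = ±2.024
p-value ≈ 0.0169
Decision: reject H₀

Answer: t = 2.4980, reject H₀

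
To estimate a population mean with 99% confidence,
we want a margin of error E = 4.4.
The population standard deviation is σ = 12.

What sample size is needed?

z_0.005 = 2.576
n = (z×σ/E)² = (2.576×12/4.4)²
n = 49.3570
Round up: n = 50

Answer: n = 50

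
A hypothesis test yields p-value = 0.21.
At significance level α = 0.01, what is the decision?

Compare p-value to α:
0.21 ≥ 0.01
Decision: fail to reject H₀

Answer: fail to reject H₀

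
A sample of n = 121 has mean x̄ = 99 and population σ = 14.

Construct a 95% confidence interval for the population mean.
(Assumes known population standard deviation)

Answer: (96.5055, 101.4945)

Derivation:
Confidence level: 95%, α = 0.05
z_0.025 = 1.960
SE = σ/√n = 14/√121 = 1.2727
Margin of error = 1.960 × 1.2727 = 2.4945
CI: x̄ ± margin = 99 ± 2.4945
CI: (96.5055, 101.4945)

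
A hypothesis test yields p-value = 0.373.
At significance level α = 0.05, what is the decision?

Answer: fail to reject H₀

Derivation:
Compare p-value to α:
0.373 ≥ 0.05
Decision: fail to reject H₀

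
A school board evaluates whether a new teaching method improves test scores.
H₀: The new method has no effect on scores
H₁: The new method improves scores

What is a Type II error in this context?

Type I error: rejecting H₀ when it is actually true (false positive).
Type II error: failing to reject H₀ when H₁ is actually true (false negative).

Answer: Failing to adopt an effective teaching method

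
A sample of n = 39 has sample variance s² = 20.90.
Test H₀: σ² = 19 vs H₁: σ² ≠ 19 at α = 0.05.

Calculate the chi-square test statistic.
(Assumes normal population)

Answer: χ² = 41.8000, fail to reject H₀

Derivation:
df = n - 1 = 38
χ² = (n-1)s²/σ₀² = 38×20.90/19 = 41.8000
Critical values: χ²_{0.975,38} = 22.878, χ²_{0.025,38} = 56.896
Rejection region: χ² < 22.878 or χ² > 56.896
Decision: fail to reject H₀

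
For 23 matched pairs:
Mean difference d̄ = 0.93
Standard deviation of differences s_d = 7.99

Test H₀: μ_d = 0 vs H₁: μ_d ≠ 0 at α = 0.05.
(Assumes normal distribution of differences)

Answer: t = 0.5582, fail to reject H₀

Derivation:
df = n - 1 = 22
SE = s_d/√n = 7.99/√23 = 1.6660
t = d̄/SE = 0.93/1.6660 = 0.5582
Critical value: t_{0.025,22} = ±2.074
p-value ≈ 0.5823
Decision: fail to reject H₀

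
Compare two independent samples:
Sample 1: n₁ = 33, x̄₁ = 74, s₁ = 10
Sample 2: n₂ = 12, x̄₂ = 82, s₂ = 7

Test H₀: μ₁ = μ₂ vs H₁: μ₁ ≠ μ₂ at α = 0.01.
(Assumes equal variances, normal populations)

Answer: t = -2.5450, fail to reject H₀

Derivation:
Pooled variance: s²_p = [32×10² + 11×7²]/(43) = 86.9535
s_p = 9.3249
SE = s_p×√(1/n₁ + 1/n₂) = 9.3249×√(1/33 + 1/12) = 3.1434
t = (x̄₁ - x̄₂)/SE = (74 - 82)/3.1434 = -2.5450
df = 43, t-critical = ±2.695
Decision: fail to reject H₀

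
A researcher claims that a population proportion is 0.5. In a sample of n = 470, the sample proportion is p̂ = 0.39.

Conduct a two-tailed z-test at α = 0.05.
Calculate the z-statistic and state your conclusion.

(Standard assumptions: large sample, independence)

H₀: p = 0.5, H₁: p ≠ 0.5
Standard error: SE = √(p₀(1-p₀)/n) = √(0.5×0.5/470) = 0.023063
z-statistic: z = (p̂ - p₀)/SE = (0.39 - 0.5)/0.023063 = -4.7695
Critical value: z_0.025 = ±1.960
p-value < 0.0001
Decision: reject H₀ at α = 0.05

Answer: z = -4.7695, reject H₀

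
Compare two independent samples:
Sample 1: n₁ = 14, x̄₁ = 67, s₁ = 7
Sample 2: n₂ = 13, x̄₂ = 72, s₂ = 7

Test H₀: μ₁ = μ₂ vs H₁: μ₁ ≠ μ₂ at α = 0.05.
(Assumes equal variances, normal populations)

Pooled variance: s²_p = [13×7² + 12×7²]/(25) = 49.0000
s_p = 7.0000
SE = s_p×√(1/n₁ + 1/n₂) = 7.0000×√(1/14 + 1/13) = 2.6962
t = (x̄₁ - x̄₂)/SE = (67 - 72)/2.6962 = -1.8545
df = 25, t-critical = ±2.060
Decision: fail to reject H₀

Answer: t = -1.8545, fail to reject H₀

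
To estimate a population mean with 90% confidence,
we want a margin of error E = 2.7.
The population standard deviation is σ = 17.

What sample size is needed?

Answer: n = 108

Derivation:
z_0.05 = 1.645
n = (z×σ/E)² = (1.645×17/2.7)²
n = 107.2759
Round up: n = 108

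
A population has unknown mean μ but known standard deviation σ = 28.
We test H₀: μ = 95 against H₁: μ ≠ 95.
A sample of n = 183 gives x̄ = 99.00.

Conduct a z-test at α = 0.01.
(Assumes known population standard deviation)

Standard error: SE = σ/√n = 28/√183 = 2.0698
z-statistic: z = (x̄ - μ₀)/SE = (99.00 - 95)/2.0698 = 1.9326
Critical value: ±2.576
p-value = 0.0533
Decision: fail to reject H₀

Answer: z = 1.9326, fail to reject H₀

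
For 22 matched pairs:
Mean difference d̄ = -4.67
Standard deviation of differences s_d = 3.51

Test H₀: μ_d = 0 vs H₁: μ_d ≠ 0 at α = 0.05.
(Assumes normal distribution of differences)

df = n - 1 = 21
SE = s_d/√n = 3.51/√22 = 0.7483
t = d̄/SE = -4.67/0.7483 = -6.2408
Critical value: t_{0.025,21} = ±2.080
p-value < 0.0001
Decision: reject H₀

Answer: t = -6.2408, reject H₀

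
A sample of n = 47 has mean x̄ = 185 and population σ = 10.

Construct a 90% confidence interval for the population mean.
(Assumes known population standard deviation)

Confidence level: 90%, α = 0.1
z_0.05 = 1.645
SE = σ/√n = 10/√47 = 1.4586
Margin of error = 1.645 × 1.4586 = 2.3994
CI: x̄ ± margin = 185 ± 2.3994
CI: (182.6006, 187.3994)

Answer: (182.6006, 187.3994)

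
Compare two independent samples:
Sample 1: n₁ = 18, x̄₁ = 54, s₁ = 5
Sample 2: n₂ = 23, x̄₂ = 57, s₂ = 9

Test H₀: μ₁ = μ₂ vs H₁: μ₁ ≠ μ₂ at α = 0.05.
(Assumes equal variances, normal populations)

Answer: t = -1.2673, fail to reject H₀

Derivation:
Pooled variance: s²_p = [17×5² + 22×9²]/(39) = 56.5897
s_p = 7.5226
SE = s_p×√(1/n₁ + 1/n₂) = 7.5226×√(1/18 + 1/23) = 2.3673
t = (x̄₁ - x̄₂)/SE = (54 - 57)/2.3673 = -1.2673
df = 39, t-critical = ±2.023
Decision: fail to reject H₀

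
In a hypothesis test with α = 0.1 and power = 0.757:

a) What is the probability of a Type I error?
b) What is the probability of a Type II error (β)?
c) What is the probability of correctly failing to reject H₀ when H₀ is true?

Answer: a) 0.1, b) 0.243, c) 0.9

Derivation:
a) Type I error probability = α = 0.1
b) Power = P(reject H₀ | H₁ true) = 1 - β = 0.757, so Type II error probability = β = 1 - Power = 0.243
c) P(fail to reject H₀ | H₀ true) = 1 - α = 0.9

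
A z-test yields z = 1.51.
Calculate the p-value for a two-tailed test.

For z = 1.51:
p = 2×P(Z > |1.51|) = 2×(1 - Φ(1.51)) = 0.1310

Answer: p-value ≈ 0.1310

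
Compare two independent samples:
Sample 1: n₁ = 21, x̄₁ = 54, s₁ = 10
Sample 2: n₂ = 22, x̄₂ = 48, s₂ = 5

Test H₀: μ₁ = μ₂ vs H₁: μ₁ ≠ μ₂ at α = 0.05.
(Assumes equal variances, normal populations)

Answer: t = 2.5062, reject H₀

Derivation:
Pooled variance: s²_p = [20×10² + 21×5²]/(41) = 61.5854
s_p = 7.8476
SE = s_p×√(1/n₁ + 1/n₂) = 7.8476×√(1/21 + 1/22) = 2.3941
t = (x̄₁ - x̄₂)/SE = (54 - 48)/2.3941 = 2.5062
df = 41, t-critical = ±2.020
Decision: reject H₀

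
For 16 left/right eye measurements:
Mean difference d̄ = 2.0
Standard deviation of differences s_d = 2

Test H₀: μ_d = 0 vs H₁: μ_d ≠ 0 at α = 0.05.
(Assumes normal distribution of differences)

df = n - 1 = 15
SE = s_d/√n = 2/√16 = 0.5000
t = d̄/SE = 2.0/0.5000 = 4.0000
Critical value: t_{0.025,15} = ±2.131
p-value ≈ 0.0012
Decision: reject H₀

Answer: t = 4.0000, reject H₀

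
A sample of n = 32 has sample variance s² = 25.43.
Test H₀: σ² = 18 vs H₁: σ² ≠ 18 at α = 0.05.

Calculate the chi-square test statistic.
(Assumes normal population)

df = n - 1 = 31
χ² = (n-1)s²/σ₀² = 31×25.43/18 = 43.7961
Critical values: χ²_{0.975,31} = 17.539, χ²_{0.025,31} = 48.232
Rejection region: χ² < 17.539 or χ² > 48.232
Decision: fail to reject H₀

Answer: χ² = 43.7961, fail to reject H₀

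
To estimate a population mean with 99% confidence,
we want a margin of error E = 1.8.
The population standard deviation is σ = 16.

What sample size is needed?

Answer: n = 525

Derivation:
z_0.005 = 2.576
n = (z×σ/E)² = (2.576×16/1.8)²
n = 524.3082
Round up: n = 525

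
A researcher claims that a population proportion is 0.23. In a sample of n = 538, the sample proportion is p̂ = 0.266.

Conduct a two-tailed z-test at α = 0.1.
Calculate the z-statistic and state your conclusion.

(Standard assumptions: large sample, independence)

H₀: p = 0.23, H₁: p ≠ 0.23
Standard error: SE = √(p₀(1-p₀)/n) = √(0.23×0.77/538) = 0.018143
z-statistic: z = (p̂ - p₀)/SE = (0.266 - 0.23)/0.018143 = 1.9842
Critical value: z_0.05 = ±1.645
p-value = 0.0472
Decision: reject H₀ at α = 0.1

Answer: z = 1.9842, reject H₀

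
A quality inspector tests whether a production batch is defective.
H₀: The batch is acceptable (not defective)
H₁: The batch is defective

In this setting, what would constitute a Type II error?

A Type I error (probability α) occurs when we reject a true H₀.
A Type II error (probability β) occurs when we fail to reject a false H₀.

Answer: Shipping a defective batch to customers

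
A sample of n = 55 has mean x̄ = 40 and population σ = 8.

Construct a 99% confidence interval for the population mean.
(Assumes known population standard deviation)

Confidence level: 99%, α = 0.01
z_0.005 = 2.576
SE = σ/√n = 8/√55 = 1.0787
Margin of error = 2.576 × 1.0787 = 2.7787
CI: x̄ ± margin = 40 ± 2.7787
CI: (37.2213, 42.7787)

Answer: (37.2213, 42.7787)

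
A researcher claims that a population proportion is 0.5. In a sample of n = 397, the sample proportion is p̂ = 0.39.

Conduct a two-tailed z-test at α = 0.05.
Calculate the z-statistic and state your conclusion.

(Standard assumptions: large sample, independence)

H₀: p = 0.5, H₁: p ≠ 0.5
Standard error: SE = √(p₀(1-p₀)/n) = √(0.5×0.5/397) = 0.025094
z-statistic: z = (p̂ - p₀)/SE = (0.39 - 0.5)/0.025094 = -4.3835
Critical value: z_0.025 = ±1.960
p-value < 0.0001
Decision: reject H₀ at α = 0.05

Answer: z = -4.3835, reject H₀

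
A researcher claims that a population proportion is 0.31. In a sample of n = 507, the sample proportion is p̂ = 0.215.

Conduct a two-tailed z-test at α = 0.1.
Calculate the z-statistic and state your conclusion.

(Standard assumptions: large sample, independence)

Answer: z = -4.6251, reject H₀

Derivation:
H₀: p = 0.31, H₁: p ≠ 0.31
Standard error: SE = √(p₀(1-p₀)/n) = √(0.31×0.69/507) = 0.020540
z-statistic: z = (p̂ - p₀)/SE = (0.215 - 0.31)/0.020540 = -4.6251
Critical value: z_0.05 = ±1.645
p-value < 0.0001
Decision: reject H₀ at α = 0.1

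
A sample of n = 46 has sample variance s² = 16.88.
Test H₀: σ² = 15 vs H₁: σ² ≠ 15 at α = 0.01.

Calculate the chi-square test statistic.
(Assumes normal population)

df = n - 1 = 45
χ² = (n-1)s²/σ₀² = 45×16.88/15 = 50.6400
Critical values: χ²_{0.995,45} = 24.311, χ²_{0.005,45} = 73.166
Rejection region: χ² < 24.311 or χ² > 73.166
Decision: fail to reject H₀

Answer: χ² = 50.6400, fail to reject H₀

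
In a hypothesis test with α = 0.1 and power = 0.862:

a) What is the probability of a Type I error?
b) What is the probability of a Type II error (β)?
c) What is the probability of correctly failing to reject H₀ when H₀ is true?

a) Type I error probability = α = 0.1
b) Power = P(reject H₀ | H₁ true) = 1 - β = 0.862, so Type II error probability = β = 1 - Power = 0.138
c) P(fail to reject H₀ | H₀ true) = 1 - α = 0.9

Answer: a) 0.1, b) 0.138, c) 0.9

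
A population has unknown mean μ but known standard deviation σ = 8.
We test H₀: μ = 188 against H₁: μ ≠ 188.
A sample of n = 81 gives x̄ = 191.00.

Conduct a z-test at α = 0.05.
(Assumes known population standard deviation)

Answer: z = 3.3750, reject H₀

Derivation:
Standard error: SE = σ/√n = 8/√81 = 0.8889
z-statistic: z = (x̄ - μ₀)/SE = (191.00 - 188)/0.8889 = 3.3750
Critical value: ±1.960
p-value = 0.0007
Decision: reject H₀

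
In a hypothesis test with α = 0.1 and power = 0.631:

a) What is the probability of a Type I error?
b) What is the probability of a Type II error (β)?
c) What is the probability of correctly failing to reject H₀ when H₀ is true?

a) Type I error probability = α = 0.1
b) Power = P(reject H₀ | H₁ true) = 1 - β = 0.631, so Type II error probability = β = 1 - Power = 0.369
c) P(fail to reject H₀ | H₀ true) = 1 - α = 0.9

Answer: a) 0.1, b) 0.369, c) 0.9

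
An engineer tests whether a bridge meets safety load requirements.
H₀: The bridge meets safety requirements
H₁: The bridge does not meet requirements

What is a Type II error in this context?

Answer: Declaring an unsafe bridge to be safe

Derivation:
Type I error (α): Rejecting H₀ when H₀ is true
Type II error (β): Failing to reject H₀ when H₁ is true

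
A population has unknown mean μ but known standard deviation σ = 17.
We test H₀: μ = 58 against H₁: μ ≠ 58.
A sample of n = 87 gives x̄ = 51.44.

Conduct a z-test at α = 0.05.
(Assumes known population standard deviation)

Answer: z = -3.5993, reject H₀

Derivation:
Standard error: SE = σ/√n = 17/√87 = 1.8226
z-statistic: z = (x̄ - μ₀)/SE = (51.44 - 58)/1.8226 = -3.5993
Critical value: ±1.960
p-value = 0.0003
Decision: reject H₀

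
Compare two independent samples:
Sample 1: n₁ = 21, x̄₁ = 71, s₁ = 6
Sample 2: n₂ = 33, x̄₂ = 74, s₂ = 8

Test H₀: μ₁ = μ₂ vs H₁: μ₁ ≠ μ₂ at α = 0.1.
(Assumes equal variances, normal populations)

Answer: t = -1.4730, fail to reject H₀

Derivation:
Pooled variance: s²_p = [20×6² + 32×8²]/(52) = 53.2308
s_p = 7.2959
SE = s_p×√(1/n₁ + 1/n₂) = 7.2959×√(1/21 + 1/33) = 2.0366
t = (x̄₁ - x̄₂)/SE = (71 - 74)/2.0366 = -1.4730
df = 52, t-critical = ±1.675
Decision: fail to reject H₀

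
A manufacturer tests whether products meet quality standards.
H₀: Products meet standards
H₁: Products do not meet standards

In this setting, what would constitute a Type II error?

Type I error (α): Rejecting H₀ when H₀ is true
Type II error (β): Failing to reject H₀ when H₁ is true

Answer: Accepting products as meeting standards when they don't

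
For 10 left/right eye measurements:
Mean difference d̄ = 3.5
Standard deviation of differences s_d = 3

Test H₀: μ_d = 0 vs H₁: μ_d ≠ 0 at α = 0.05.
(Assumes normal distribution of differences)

Answer: t = 3.6893, reject H₀

Derivation:
df = n - 1 = 9
SE = s_d/√n = 3/√10 = 0.9487
t = d̄/SE = 3.5/0.9487 = 3.6893
Critical value: t_{0.025,9} = ±2.262
p-value ≈ 0.0050
Decision: reject H₀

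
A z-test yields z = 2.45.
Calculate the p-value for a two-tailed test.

Answer: p-value ≈ 0.0143

Derivation:
For z = 2.45:
p = 2×P(Z > |2.45|) = 2×(1 - Φ(2.45)) = 0.0143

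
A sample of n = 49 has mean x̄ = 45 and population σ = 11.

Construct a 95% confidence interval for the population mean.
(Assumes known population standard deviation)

Confidence level: 95%, α = 0.05
z_0.025 = 1.960
SE = σ/√n = 11/√49 = 1.5714
Margin of error = 1.960 × 1.5714 = 3.0799
CI: x̄ ± margin = 45 ± 3.0799
CI: (41.9201, 48.0799)

Answer: (41.9201, 48.0799)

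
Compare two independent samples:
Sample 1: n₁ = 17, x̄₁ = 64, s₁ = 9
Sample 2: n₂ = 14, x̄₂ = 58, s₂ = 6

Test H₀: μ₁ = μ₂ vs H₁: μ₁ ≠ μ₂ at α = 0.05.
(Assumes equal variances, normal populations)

Pooled variance: s²_p = [16×9² + 13×6²]/(29) = 60.8276
s_p = 7.7992
SE = s_p×√(1/n₁ + 1/n₂) = 7.7992×√(1/17 + 1/14) = 2.8148
t = (x̄₁ - x̄₂)/SE = (64 - 58)/2.8148 = 2.1316
df = 29, t-critical = ±2.045
Decision: reject H₀

Answer: t = 2.1316, reject H₀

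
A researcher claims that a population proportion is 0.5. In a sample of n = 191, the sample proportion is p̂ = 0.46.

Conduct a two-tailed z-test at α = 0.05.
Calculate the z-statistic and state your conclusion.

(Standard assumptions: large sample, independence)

Answer: z = -1.1056, fail to reject H₀

Derivation:
H₀: p = 0.5, H₁: p ≠ 0.5
Standard error: SE = √(p₀(1-p₀)/n) = √(0.5×0.5/191) = 0.036179
z-statistic: z = (p̂ - p₀)/SE = (0.46 - 0.5)/0.036179 = -1.1056
Critical value: z_0.025 = ±1.960
p-value = 0.2689
Decision: fail to reject H₀ at α = 0.05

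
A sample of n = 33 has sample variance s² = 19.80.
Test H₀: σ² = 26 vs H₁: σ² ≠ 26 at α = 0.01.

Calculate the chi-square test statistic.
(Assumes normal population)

Answer: χ² = 24.3692, fail to reject H₀

Derivation:
df = n - 1 = 32
χ² = (n-1)s²/σ₀² = 32×19.80/26 = 24.3692
Critical values: χ²_{0.995,32} = 15.134, χ²_{0.005,32} = 56.328
Rejection region: χ² < 15.134 or χ² > 56.328
Decision: fail to reject H₀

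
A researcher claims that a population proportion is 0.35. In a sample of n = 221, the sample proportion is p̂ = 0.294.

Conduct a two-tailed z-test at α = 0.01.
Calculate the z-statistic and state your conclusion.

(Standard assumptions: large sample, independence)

Answer: z = -1.7454, fail to reject H₀

Derivation:
H₀: p = 0.35, H₁: p ≠ 0.35
Standard error: SE = √(p₀(1-p₀)/n) = √(0.35×0.65/221) = 0.032084
z-statistic: z = (p̂ - p₀)/SE = (0.294 - 0.35)/0.032084 = -1.7454
Critical value: z_0.005 = ±2.576
p-value = 0.0809
Decision: fail to reject H₀ at α = 0.01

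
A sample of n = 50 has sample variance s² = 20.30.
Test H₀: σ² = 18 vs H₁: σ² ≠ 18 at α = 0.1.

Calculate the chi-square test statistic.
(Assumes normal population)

Answer: χ² = 55.2611, fail to reject H₀

Derivation:
df = n - 1 = 49
χ² = (n-1)s²/σ₀² = 49×20.30/18 = 55.2611
Critical values: χ²_{0.95,49} = 33.930, χ²_{0.05,49} = 66.339
Rejection region: χ² < 33.930 or χ² > 66.339
Decision: fail to reject H₀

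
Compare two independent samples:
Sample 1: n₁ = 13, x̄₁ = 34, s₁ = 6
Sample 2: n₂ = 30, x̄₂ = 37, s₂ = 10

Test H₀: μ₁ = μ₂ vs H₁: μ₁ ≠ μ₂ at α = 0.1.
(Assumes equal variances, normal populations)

Answer: t = -1.0022, fail to reject H₀

Derivation:
Pooled variance: s²_p = [12×6² + 29×10²]/(41) = 81.2683
s_p = 9.0149
SE = s_p×√(1/n₁ + 1/n₂) = 9.0149×√(1/13 + 1/30) = 2.9934
t = (x̄₁ - x̄₂)/SE = (34 - 37)/2.9934 = -1.0022
df = 41, t-critical = ±1.683
Decision: fail to reject H₀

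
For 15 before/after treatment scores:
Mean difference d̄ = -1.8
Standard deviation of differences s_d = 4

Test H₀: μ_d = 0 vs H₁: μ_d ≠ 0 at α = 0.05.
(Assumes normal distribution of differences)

Answer: t = -1.7428, fail to reject H₀

Derivation:
df = n - 1 = 14
SE = s_d/√n = 4/√15 = 1.0328
t = d̄/SE = -1.8/1.0328 = -1.7428
Critical value: t_{0.025,14} = ±2.145
p-value ≈ 0.1033
Decision: fail to reject H₀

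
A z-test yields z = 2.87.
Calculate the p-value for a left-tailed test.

For z = 2.87:
p = P(Z < 2.87) = Φ(2.87) = 0.9979

Answer: p-value ≈ 0.9979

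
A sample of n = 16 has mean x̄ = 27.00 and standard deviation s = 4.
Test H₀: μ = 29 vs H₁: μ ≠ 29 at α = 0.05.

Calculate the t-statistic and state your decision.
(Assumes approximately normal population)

Answer: t = -2.0000, fail to reject H₀

Derivation:
df = n - 1 = 15
SE = s/√n = 4/√16 = 1.0000
t = (x̄ - μ₀)/SE = (27.00 - 29)/1.0000 = -2.0000
Critical value: t_{0.025,15} = ±2.131
p-value ≈ 0.0639
Decision: fail to reject H₀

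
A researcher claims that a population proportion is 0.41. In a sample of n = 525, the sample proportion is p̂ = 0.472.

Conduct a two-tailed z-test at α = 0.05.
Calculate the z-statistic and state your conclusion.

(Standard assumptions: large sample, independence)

H₀: p = 0.41, H₁: p ≠ 0.41
Standard error: SE = √(p₀(1-p₀)/n) = √(0.41×0.59/525) = 0.021465
z-statistic: z = (p̂ - p₀)/SE = (0.472 - 0.41)/0.021465 = 2.8884
Critical value: z_0.025 = ±1.960
p-value = 0.0039
Decision: reject H₀ at α = 0.05

Answer: z = 2.8884, reject H₀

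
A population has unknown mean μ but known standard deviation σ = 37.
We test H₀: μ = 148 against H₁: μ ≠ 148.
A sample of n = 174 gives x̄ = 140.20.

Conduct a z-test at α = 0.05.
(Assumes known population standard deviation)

Answer: z = -2.7807, reject H₀

Derivation:
Standard error: SE = σ/√n = 37/√174 = 2.8050
z-statistic: z = (x̄ - μ₀)/SE = (140.20 - 148)/2.8050 = -2.7807
Critical value: ±1.960
p-value = 0.0054
Decision: reject H₀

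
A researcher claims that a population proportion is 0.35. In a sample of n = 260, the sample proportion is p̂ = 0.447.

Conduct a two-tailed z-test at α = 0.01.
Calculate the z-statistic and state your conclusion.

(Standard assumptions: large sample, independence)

Answer: z = 3.2792, reject H₀

Derivation:
H₀: p = 0.35, H₁: p ≠ 0.35
Standard error: SE = √(p₀(1-p₀)/n) = √(0.35×0.65/260) = 0.029580
z-statistic: z = (p̂ - p₀)/SE = (0.447 - 0.35)/0.029580 = 3.2792
Critical value: z_0.005 = ±2.576
p-value = 0.0010
Decision: reject H₀ at α = 0.01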